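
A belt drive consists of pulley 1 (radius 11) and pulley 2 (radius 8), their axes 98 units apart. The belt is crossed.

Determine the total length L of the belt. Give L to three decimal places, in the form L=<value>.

crossed belt: β = asin((r1+r2)/C) = asin(19/98) = 11.1792°
wrap1 = wrap2 = π + 2β = 202.3583°
tangent length = C·cosβ = 96.1405
L = (r1+r2)·wrap + 2·C·cosβ = 19·3.5318 + 2·96.1405 = 259.3856

L=259.386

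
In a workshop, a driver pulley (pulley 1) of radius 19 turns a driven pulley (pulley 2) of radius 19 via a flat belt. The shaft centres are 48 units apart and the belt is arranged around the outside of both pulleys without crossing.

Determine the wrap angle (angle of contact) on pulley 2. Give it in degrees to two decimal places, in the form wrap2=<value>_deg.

wrap2=180.00_deg

open belt: β = asin((r2−r1)/C) = asin(0/48) = 0.0000°
wrap1 = π − 2β = 180.0000°
wrap2 = π + 2β = 180.0000°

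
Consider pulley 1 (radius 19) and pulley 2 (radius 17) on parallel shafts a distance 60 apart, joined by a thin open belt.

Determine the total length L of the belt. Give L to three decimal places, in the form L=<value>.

open belt: β = asin((r2−r1)/C) = asin(-2/60) = -1.9102°
wrap1 = π − 2β = 183.8204°
wrap2 = π + 2β = 176.1796°
tangent length = C·cosβ = 59.9667
L = r1·wrap1 + r2·wrap2 + 2·C·cosβ = 19·3.2083 + 17·3.0749 + 2·59.9667 = 233.1640

L=233.164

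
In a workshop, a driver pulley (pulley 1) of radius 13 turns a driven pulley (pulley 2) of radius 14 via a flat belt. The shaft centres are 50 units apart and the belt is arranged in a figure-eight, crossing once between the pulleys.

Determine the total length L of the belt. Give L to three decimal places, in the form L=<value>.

L=199.793

crossed belt: β = asin((r1+r2)/C) = asin(27/50) = 32.6836°
wrap1 = wrap2 = π + 2β = 245.3673°
tangent length = C·cosβ = 42.0833
L = (r1+r2)·wrap + 2·C·cosβ = 27·4.2825 + 2·42.0833 = 199.7931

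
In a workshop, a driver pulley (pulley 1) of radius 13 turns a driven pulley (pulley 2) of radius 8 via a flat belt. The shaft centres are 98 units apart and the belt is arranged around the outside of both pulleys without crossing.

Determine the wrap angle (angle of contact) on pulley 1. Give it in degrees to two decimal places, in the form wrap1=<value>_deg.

wrap1=185.85_deg

open belt: β = asin((r2−r1)/C) = asin(-5/98) = -2.9245°
wrap1 = π − 2β = 185.8490°
wrap2 = π + 2β = 174.1510°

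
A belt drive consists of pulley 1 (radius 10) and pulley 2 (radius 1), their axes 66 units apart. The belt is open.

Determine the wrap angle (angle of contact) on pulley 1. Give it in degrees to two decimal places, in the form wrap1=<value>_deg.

open belt: β = asin((r2−r1)/C) = asin(-9/66) = -7.8375°
wrap1 = π − 2β = 195.6750°
wrap2 = π + 2β = 164.3250°

wrap1=195.67_deg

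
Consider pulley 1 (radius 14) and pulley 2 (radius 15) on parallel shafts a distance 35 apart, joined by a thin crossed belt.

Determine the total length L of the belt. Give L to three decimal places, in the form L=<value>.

L=186.938

crossed belt: β = asin((r1+r2)/C) = asin(29/35) = 55.9523°
wrap1 = wrap2 = π + 2β = 291.9045°
tangent length = C·cosβ = 19.5959
L = (r1+r2)·wrap + 2·C·cosβ = 29·5.0947 + 2·19.5959 = 186.9380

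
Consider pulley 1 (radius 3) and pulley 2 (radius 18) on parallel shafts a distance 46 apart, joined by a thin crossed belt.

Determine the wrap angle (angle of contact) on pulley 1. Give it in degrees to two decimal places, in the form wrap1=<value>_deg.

wrap1=234.33_deg

crossed belt: β = asin((r1+r2)/C) = asin(21/46) = 27.1629°
wrap1 = wrap2 = π + 2β = 234.3258°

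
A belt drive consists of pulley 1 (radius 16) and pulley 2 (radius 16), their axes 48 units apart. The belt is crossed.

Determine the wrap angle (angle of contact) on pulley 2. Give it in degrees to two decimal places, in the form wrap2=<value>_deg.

crossed belt: β = asin((r1+r2)/C) = asin(32/48) = 41.8103°
wrap1 = wrap2 = π + 2β = 263.6206°

wrap2=263.62_deg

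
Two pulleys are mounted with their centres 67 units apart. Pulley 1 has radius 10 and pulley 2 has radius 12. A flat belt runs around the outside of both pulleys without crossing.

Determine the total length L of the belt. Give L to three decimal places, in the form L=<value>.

open belt: β = asin((r2−r1)/C) = asin(2/67) = 1.7106°
wrap1 = π − 2β = 176.5788°
wrap2 = π + 2β = 183.4212°
tangent length = C·cosβ = 66.9701
L = r1·wrap1 + r2·wrap2 + 2·C·cosβ = 10·3.0819 + 12·3.2013 + 2·66.9701 = 203.1747

L=203.175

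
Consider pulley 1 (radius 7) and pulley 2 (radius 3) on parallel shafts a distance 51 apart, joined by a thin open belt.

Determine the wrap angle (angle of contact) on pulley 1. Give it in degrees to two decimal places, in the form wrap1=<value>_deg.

open belt: β = asin((r2−r1)/C) = asin(-4/51) = -4.4984°
wrap1 = π − 2β = 188.9968°
wrap2 = π + 2β = 171.0032°

wrap1=189.00_deg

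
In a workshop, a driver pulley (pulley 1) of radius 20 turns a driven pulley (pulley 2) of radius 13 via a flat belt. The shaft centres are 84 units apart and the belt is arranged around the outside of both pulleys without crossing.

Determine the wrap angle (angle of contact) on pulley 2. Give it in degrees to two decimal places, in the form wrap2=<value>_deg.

wrap2=170.44_deg

open belt: β = asin((r2−r1)/C) = asin(-7/84) = -4.7802°
wrap1 = π − 2β = 189.5604°
wrap2 = π + 2β = 170.4396°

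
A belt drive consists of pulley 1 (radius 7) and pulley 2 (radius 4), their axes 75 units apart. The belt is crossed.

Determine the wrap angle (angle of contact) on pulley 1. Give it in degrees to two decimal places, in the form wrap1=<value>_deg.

wrap1=196.87_deg

crossed belt: β = asin((r1+r2)/C) = asin(11/75) = 8.4338°
wrap1 = wrap2 = π + 2β = 196.8676°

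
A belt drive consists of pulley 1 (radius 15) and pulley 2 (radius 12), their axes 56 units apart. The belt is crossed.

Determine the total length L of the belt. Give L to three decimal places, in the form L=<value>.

crossed belt: β = asin((r1+r2)/C) = asin(27/56) = 28.8254°
wrap1 = wrap2 = π + 2β = 237.6509°
tangent length = C·cosβ = 49.0612
L = (r1+r2)·wrap + 2·C·cosβ = 27·4.1478 + 2·49.0612 = 210.1127

L=210.113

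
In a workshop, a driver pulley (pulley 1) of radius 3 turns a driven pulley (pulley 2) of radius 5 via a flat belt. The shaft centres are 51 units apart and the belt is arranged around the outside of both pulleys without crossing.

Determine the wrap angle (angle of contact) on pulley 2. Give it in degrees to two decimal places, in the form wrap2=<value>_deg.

open belt: β = asin((r2−r1)/C) = asin(2/51) = 2.2475°
wrap1 = π − 2β = 175.5051°
wrap2 = π + 2β = 184.4949°

wrap2=184.49_deg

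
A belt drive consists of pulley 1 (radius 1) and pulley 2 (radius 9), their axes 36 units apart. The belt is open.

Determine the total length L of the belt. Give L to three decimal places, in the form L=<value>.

open belt: β = asin((r2−r1)/C) = asin(8/36) = 12.8396°
wrap1 = π − 2β = 154.3208°
wrap2 = π + 2β = 205.6792°
tangent length = C·cosβ = 35.0999
L = r1·wrap1 + r2·wrap2 + 2·C·cosβ = 1·2.6934 + 9·3.5898 + 2·35.0999 = 105.2011

L=105.201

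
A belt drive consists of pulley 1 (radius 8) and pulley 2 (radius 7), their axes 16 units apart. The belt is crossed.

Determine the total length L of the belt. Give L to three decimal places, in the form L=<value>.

crossed belt: β = asin((r1+r2)/C) = asin(15/16) = 69.6359°
wrap1 = wrap2 = π + 2β = 319.2717°
tangent length = C·cosβ = 5.5678
L = (r1+r2)·wrap + 2·C·cosβ = 15·5.5723 + 2·5.5678 = 94.7207

L=94.721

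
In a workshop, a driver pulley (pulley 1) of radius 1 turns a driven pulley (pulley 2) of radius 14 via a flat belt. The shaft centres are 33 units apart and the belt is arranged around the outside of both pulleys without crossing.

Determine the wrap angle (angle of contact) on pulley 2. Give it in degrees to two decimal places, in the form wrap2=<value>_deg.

open belt: β = asin((r2−r1)/C) = asin(13/33) = 23.1998°
wrap1 = π − 2β = 133.6003°
wrap2 = π + 2β = 226.3997°

wrap2=226.40_deg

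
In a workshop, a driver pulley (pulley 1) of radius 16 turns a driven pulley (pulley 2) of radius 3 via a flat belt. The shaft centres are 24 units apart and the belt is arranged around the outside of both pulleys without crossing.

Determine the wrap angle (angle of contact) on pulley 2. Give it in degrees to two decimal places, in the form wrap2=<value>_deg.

wrap2=114.41_deg

open belt: β = asin((r2−r1)/C) = asin(-13/24) = -32.7972°
wrap1 = π − 2β = 245.5943°
wrap2 = π + 2β = 114.4057°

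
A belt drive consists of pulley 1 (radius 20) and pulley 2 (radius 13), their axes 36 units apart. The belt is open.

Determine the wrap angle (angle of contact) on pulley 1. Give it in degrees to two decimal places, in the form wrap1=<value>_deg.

wrap1=202.42_deg

open belt: β = asin((r2−r1)/C) = asin(-7/36) = -11.2123°
wrap1 = π − 2β = 202.4245°
wrap2 = π + 2β = 157.5755°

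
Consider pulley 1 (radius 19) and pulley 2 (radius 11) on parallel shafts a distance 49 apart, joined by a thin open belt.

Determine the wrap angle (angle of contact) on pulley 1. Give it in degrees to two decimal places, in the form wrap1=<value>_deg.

wrap1=198.79_deg

open belt: β = asin((r2−r1)/C) = asin(-8/49) = -9.3965°
wrap1 = π − 2β = 198.7930°
wrap2 = π + 2β = 161.2070°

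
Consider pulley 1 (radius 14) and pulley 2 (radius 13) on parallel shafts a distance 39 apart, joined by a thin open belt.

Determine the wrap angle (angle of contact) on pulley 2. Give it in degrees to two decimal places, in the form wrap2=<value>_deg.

open belt: β = asin((r2−r1)/C) = asin(-1/39) = -1.4693°
wrap1 = π − 2β = 182.9386°
wrap2 = π + 2β = 177.0614°

wrap2=177.06_deg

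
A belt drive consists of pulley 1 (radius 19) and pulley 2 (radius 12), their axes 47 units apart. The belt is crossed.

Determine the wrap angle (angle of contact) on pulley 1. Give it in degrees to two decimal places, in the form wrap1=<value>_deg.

crossed belt: β = asin((r1+r2)/C) = asin(31/47) = 41.2674°
wrap1 = wrap2 = π + 2β = 262.5349°

wrap1=262.53_deg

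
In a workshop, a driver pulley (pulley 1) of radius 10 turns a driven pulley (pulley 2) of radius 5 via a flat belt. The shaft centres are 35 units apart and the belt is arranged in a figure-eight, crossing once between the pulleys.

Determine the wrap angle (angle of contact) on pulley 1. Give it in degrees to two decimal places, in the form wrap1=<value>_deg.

crossed belt: β = asin((r1+r2)/C) = asin(15/35) = 25.3769°
wrap1 = wrap2 = π + 2β = 230.7539°

wrap1=230.75_deg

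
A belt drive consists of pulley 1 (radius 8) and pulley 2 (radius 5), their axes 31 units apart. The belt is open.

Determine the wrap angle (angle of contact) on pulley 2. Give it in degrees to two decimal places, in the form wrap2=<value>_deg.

wrap2=168.89_deg

open belt: β = asin((r2−r1)/C) = asin(-3/31) = -5.5534°
wrap1 = π − 2β = 191.1069°
wrap2 = π + 2β = 168.8931°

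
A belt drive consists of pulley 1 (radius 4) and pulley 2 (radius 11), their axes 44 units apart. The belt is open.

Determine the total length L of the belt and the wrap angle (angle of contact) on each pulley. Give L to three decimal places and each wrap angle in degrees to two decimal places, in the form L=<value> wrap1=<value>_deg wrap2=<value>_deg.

open belt: β = asin((r2−r1)/C) = asin(7/44) = 9.1541°
wrap1 = π − 2β = 161.6917°
wrap2 = π + 2β = 198.3083°
tangent length = C·cosβ = 43.4396
L = r1·wrap1 + r2·wrap2 + 2·C·cosβ = 4·2.8221 + 11·3.4611 + 2·43.4396 = 136.2399

L=136.240 wrap1=161.69_deg wrap2=198.31_deg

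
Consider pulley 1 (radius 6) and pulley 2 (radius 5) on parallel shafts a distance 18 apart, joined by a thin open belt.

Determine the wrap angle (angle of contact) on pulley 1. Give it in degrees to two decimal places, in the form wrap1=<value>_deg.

open belt: β = asin((r2−r1)/C) = asin(-1/18) = -3.1847°
wrap1 = π − 2β = 186.3695°
wrap2 = π + 2β = 173.6305°

wrap1=186.37_deg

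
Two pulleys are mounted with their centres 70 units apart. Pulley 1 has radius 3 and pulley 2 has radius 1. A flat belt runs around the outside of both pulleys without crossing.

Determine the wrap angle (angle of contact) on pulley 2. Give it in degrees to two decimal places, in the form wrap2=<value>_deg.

wrap2=176.73_deg

open belt: β = asin((r2−r1)/C) = asin(-2/70) = -1.6372°
wrap1 = π − 2β = 183.2745°
wrap2 = π + 2β = 176.7255°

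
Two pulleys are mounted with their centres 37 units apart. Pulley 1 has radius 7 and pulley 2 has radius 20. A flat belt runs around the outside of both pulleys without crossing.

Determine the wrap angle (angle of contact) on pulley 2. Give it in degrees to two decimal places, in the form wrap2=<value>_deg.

wrap2=221.14_deg

open belt: β = asin((r2−r1)/C) = asin(13/37) = 20.5700°
wrap1 = π − 2β = 138.8600°
wrap2 = π + 2β = 221.1400°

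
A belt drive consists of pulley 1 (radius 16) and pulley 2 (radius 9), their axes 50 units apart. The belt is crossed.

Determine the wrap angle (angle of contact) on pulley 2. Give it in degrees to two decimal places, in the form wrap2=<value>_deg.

crossed belt: β = asin((r1+r2)/C) = asin(25/50) = 30.0000°
wrap1 = wrap2 = π + 2β = 240.0000°

wrap2=240.00_deg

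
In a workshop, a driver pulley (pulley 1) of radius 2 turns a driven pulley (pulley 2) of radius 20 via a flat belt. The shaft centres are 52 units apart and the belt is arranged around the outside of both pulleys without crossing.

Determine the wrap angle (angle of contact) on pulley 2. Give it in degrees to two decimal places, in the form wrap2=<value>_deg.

wrap2=220.50_deg

open belt: β = asin((r2−r1)/C) = asin(18/52) = 20.2522°
wrap1 = π − 2β = 139.4955°
wrap2 = π + 2β = 220.5045°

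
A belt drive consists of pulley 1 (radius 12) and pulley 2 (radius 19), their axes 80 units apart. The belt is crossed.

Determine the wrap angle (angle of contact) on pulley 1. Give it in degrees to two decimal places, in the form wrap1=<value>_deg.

wrap1=225.60_deg

crossed belt: β = asin((r1+r2)/C) = asin(31/80) = 22.7990°
wrap1 = wrap2 = π + 2β = 225.5981°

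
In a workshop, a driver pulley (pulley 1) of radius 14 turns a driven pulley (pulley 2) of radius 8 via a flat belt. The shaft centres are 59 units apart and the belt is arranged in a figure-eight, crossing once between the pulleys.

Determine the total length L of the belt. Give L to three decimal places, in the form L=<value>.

crossed belt: β = asin((r1+r2)/C) = asin(22/59) = 21.8934°
wrap1 = wrap2 = π + 2β = 223.7869°
tangent length = C·cosβ = 54.7449
L = (r1+r2)·wrap + 2·C·cosβ = 22·3.9058 + 2·54.7449 = 195.4177

L=195.418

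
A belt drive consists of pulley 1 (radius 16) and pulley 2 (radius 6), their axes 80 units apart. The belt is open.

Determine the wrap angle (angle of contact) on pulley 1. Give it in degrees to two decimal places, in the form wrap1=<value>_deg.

open belt: β = asin((r2−r1)/C) = asin(-10/80) = -7.1808°
wrap1 = π − 2β = 194.3615°
wrap2 = π + 2β = 165.6385°

wrap1=194.36_deg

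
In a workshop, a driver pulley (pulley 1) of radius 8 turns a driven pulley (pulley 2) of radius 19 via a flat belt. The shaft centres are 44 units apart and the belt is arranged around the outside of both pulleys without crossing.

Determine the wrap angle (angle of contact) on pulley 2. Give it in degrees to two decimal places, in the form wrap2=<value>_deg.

wrap2=208.96_deg

open belt: β = asin((r2−r1)/C) = asin(11/44) = 14.4775°
wrap1 = π − 2β = 151.0450°
wrap2 = π + 2β = 208.9550°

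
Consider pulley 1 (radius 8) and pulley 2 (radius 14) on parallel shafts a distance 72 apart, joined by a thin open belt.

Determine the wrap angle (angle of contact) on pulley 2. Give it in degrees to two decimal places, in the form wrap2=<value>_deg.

open belt: β = asin((r2−r1)/C) = asin(6/72) = 4.7802°
wrap1 = π − 2β = 170.4396°
wrap2 = π + 2β = 189.5604°

wrap2=189.56_deg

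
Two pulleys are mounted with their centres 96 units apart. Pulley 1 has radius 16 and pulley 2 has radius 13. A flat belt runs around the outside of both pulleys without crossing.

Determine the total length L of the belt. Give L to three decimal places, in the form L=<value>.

L=283.200

open belt: β = asin((r2−r1)/C) = asin(-3/96) = -1.7908°
wrap1 = π − 2β = 183.5816°
wrap2 = π + 2β = 176.4184°
tangent length = C·cosβ = 95.9531
L = r1·wrap1 + r2·wrap2 + 2·C·cosβ = 16·3.2041 + 13·3.0791 + 2·95.9531 = 283.1999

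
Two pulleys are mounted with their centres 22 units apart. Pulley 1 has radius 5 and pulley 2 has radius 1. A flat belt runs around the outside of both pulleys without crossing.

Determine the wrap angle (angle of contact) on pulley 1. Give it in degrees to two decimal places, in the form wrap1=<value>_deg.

open belt: β = asin((r2−r1)/C) = asin(-4/22) = -10.4757°
wrap1 = π − 2β = 200.9514°
wrap2 = π + 2β = 159.0486°

wrap1=200.95_deg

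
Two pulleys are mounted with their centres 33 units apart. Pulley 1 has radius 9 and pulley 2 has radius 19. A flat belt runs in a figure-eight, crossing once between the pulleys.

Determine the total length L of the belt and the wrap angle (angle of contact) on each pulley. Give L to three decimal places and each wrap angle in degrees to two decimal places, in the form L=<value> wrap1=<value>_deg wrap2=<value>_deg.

crossed belt: β = asin((r1+r2)/C) = asin(28/33) = 58.0473°
wrap1 = wrap2 = π + 2β = 296.0945°
tangent length = C·cosβ = 17.4642
L = (r1+r2)·wrap + 2·C·cosβ = 28·5.1678 + 2·17.4642 = 179.6276

L=179.628 wrap1=296.09_deg wrap2=296.09_deg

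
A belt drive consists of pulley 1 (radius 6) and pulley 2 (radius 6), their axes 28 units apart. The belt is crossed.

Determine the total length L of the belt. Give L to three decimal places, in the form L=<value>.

crossed belt: β = asin((r1+r2)/C) = asin(12/28) = 25.3769°
wrap1 = wrap2 = π + 2β = 230.7539°
tangent length = C·cosβ = 25.2982
L = (r1+r2)·wrap + 2·C·cosβ = 12·4.0274 + 2·25.2982 = 98.9254

L=98.925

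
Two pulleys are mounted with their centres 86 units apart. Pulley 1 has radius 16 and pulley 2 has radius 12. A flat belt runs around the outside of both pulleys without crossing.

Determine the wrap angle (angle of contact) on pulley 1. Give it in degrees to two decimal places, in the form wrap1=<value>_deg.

open belt: β = asin((r2−r1)/C) = asin(-4/86) = -2.6659°
wrap1 = π − 2β = 185.3318°
wrap2 = π + 2β = 174.6682°

wrap1=185.33_deg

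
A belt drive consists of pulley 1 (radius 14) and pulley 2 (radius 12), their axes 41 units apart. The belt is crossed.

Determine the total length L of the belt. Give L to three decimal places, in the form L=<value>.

L=180.804

crossed belt: β = asin((r1+r2)/C) = asin(26/41) = 39.3567°
wrap1 = wrap2 = π + 2β = 258.7134°
tangent length = C·cosβ = 31.7017
L = (r1+r2)·wrap + 2·C·cosβ = 26·4.5154 + 2·31.7017 = 180.8039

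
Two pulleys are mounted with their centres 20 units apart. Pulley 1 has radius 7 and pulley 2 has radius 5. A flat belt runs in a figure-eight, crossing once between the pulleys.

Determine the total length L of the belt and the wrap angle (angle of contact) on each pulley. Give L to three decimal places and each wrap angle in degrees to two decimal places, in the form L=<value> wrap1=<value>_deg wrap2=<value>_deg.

crossed belt: β = asin((r1+r2)/C) = asin(12/20) = 36.8699°
wrap1 = wrap2 = π + 2β = 253.7398°
tangent length = C·cosβ = 16.0000
L = (r1+r2)·wrap + 2·C·cosβ = 12·4.4286 + 2·16.0000 = 85.1431

L=85.143 wrap1=253.74_deg wrap2=253.74_deg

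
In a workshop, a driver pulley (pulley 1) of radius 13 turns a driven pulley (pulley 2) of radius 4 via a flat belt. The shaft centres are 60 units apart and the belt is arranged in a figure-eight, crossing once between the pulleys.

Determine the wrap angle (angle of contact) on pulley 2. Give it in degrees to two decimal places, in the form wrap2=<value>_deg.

crossed belt: β = asin((r1+r2)/C) = asin(17/60) = 16.4592°
wrap1 = wrap2 = π + 2β = 212.9185°

wrap2=212.92_deg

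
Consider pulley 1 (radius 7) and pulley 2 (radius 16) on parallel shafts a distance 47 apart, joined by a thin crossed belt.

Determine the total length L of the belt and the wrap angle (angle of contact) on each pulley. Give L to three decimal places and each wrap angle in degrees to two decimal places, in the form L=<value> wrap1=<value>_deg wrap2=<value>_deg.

L=177.755 wrap1=238.60_deg wrap2=238.60_deg

crossed belt: β = asin((r1+r2)/C) = asin(23/47) = 29.2986°
wrap1 = wrap2 = π + 2β = 238.5973°
tangent length = C·cosβ = 40.9878
L = (r1+r2)·wrap + 2·C·cosβ = 23·4.1643 + 2·40.9878 = 177.7547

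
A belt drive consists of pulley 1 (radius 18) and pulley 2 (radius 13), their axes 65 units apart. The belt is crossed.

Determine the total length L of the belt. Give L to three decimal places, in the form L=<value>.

L=242.476

crossed belt: β = asin((r1+r2)/C) = asin(31/65) = 28.4846°
wrap1 = wrap2 = π + 2β = 236.9693°
tangent length = C·cosβ = 57.1314
L = (r1+r2)·wrap + 2·C·cosβ = 31·4.1359 + 2·57.1314 = 242.4756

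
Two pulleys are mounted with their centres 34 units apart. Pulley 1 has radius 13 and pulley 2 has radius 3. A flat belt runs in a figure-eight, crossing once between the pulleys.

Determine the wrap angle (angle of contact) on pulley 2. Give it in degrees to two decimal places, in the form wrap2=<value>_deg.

wrap2=236.14_deg

crossed belt: β = asin((r1+r2)/C) = asin(16/34) = 28.0725°
wrap1 = wrap2 = π + 2β = 236.1450°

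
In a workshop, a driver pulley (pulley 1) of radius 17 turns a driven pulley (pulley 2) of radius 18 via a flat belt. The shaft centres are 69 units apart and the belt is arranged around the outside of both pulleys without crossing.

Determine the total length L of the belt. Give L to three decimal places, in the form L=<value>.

open belt: β = asin((r2−r1)/C) = asin(1/69) = 0.8304°
wrap1 = π − 2β = 178.3392°
wrap2 = π + 2β = 181.6608°
tangent length = C·cosβ = 68.9928
L = r1·wrap1 + r2·wrap2 + 2·C·cosβ = 17·3.1126 + 18·3.1706 + 2·68.9928 = 247.9702

L=247.970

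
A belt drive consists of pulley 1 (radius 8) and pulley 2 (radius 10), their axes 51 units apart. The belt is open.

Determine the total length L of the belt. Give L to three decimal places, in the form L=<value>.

open belt: β = asin((r2−r1)/C) = asin(2/51) = 2.2475°
wrap1 = π − 2β = 175.5051°
wrap2 = π + 2β = 184.4949°
tangent length = C·cosβ = 50.9608
L = r1·wrap1 + r2·wrap2 + 2·C·cosβ = 8·3.0631 + 10·3.2200 + 2·50.9608 = 158.6271

L=158.627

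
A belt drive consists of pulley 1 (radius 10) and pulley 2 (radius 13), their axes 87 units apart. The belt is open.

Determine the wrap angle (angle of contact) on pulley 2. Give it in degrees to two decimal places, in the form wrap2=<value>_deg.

open belt: β = asin((r2−r1)/C) = asin(3/87) = 1.9761°
wrap1 = π − 2β = 176.0478°
wrap2 = π + 2β = 183.9522°

wrap2=183.95_deg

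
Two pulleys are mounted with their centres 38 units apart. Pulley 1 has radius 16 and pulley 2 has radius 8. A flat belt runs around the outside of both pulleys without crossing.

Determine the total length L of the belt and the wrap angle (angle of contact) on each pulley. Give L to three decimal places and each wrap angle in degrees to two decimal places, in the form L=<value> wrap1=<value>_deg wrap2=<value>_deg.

L=153.089 wrap1=204.31_deg wrap2=155.69_deg

open belt: β = asin((r2−r1)/C) = asin(-8/38) = -12.1532°
wrap1 = π − 2β = 204.3064°
wrap2 = π + 2β = 155.6936°
tangent length = C·cosβ = 37.1484
L = r1·wrap1 + r2·wrap2 + 2·C·cosβ = 16·3.5658 + 8·2.7174 + 2·37.1484 = 153.0887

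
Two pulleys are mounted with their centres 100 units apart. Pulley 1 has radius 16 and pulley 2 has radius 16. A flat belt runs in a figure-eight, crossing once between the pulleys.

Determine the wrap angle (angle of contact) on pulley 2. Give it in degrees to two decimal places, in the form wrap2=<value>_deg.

crossed belt: β = asin((r1+r2)/C) = asin(32/100) = 18.6629°
wrap1 = wrap2 = π + 2β = 217.3258°

wrap2=217.33_deg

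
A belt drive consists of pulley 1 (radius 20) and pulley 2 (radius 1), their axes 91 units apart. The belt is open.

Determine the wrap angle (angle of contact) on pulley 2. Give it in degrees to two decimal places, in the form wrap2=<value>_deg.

open belt: β = asin((r2−r1)/C) = asin(-19/91) = -12.0515°
wrap1 = π − 2β = 204.1030°
wrap2 = π + 2β = 155.8970°

wrap2=155.90_deg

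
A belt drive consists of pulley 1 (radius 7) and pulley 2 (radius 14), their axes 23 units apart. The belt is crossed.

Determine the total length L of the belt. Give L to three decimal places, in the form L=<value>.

L=133.064

crossed belt: β = asin((r1+r2)/C) = asin(21/23) = 65.9294°
wrap1 = wrap2 = π + 2β = 311.8588°
tangent length = C·cosβ = 9.3808
L = (r1+r2)·wrap + 2·C·cosβ = 21·5.4430 + 2·9.3808 = 133.0639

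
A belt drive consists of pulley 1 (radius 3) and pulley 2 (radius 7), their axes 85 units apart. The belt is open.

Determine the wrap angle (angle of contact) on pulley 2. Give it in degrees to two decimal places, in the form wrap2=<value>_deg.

open belt: β = asin((r2−r1)/C) = asin(4/85) = 2.6973°
wrap1 = π − 2β = 174.6055°
wrap2 = π + 2β = 185.3945°

wrap2=185.39_deg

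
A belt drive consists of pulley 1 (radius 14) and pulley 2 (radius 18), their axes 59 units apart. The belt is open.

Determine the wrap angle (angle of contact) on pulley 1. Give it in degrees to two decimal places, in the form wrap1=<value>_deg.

wrap1=172.23_deg

open belt: β = asin((r2−r1)/C) = asin(4/59) = 3.8874°
wrap1 = π − 2β = 172.2251°
wrap2 = π + 2β = 187.7749°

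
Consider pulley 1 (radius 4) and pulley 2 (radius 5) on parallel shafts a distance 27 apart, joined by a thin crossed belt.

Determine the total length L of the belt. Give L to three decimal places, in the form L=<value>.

crossed belt: β = asin((r1+r2)/C) = asin(9/27) = 19.4712°
wrap1 = wrap2 = π + 2β = 218.9424°
tangent length = C·cosβ = 25.4558
L = (r1+r2)·wrap + 2·C·cosβ = 9·3.8213 + 2·25.4558 = 85.3031

L=85.303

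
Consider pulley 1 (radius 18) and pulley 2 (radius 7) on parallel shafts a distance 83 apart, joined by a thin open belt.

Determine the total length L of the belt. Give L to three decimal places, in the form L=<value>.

open belt: β = asin((r2−r1)/C) = asin(-11/83) = -7.6158°
wrap1 = π − 2β = 195.2316°
wrap2 = π + 2β = 164.7684°
tangent length = C·cosβ = 82.2679
L = r1·wrap1 + r2·wrap2 + 2·C·cosβ = 18·3.4074 + 7·2.8758 + 2·82.2679 = 245.9998

L=246.000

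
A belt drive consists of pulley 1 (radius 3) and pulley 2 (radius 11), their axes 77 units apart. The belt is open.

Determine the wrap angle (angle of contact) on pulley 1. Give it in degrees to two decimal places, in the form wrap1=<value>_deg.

wrap1=168.07_deg

open belt: β = asin((r2−r1)/C) = asin(8/77) = 5.9636°
wrap1 = π − 2β = 168.0729°
wrap2 = π + 2β = 191.9271°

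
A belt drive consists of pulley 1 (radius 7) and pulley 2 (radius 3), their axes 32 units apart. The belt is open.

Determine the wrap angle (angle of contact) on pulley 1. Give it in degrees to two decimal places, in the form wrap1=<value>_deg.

wrap1=194.36_deg

open belt: β = asin((r2−r1)/C) = asin(-4/32) = -7.1808°
wrap1 = π − 2β = 194.3615°
wrap2 = π + 2β = 165.6385°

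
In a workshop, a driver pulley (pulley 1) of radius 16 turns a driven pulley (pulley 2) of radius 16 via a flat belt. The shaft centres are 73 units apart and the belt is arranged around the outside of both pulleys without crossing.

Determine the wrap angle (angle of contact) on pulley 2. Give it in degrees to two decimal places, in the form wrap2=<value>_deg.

open belt: β = asin((r2−r1)/C) = asin(0/73) = 0.0000°
wrap1 = π − 2β = 180.0000°
wrap2 = π + 2β = 180.0000°

wrap2=180.00_deg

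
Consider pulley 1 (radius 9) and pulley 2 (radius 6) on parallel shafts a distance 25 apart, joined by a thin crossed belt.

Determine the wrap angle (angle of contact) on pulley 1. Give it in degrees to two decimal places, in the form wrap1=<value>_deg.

crossed belt: β = asin((r1+r2)/C) = asin(15/25) = 36.8699°
wrap1 = wrap2 = π + 2β = 253.7398°

wrap1=253.74_deg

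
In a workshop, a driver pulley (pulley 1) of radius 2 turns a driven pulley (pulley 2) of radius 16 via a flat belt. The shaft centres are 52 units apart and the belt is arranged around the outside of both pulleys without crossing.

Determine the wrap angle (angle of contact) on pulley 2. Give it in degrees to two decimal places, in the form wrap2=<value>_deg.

open belt: β = asin((r2−r1)/C) = asin(14/52) = 15.6185°
wrap1 = π − 2β = 148.7630°
wrap2 = π + 2β = 211.2370°

wrap2=211.24_deg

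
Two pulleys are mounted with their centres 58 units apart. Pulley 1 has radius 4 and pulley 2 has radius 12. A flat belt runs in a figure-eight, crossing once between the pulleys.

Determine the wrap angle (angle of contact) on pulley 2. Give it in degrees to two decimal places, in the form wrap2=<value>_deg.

wrap2=212.03_deg

crossed belt: β = asin((r1+r2)/C) = asin(16/58) = 16.0134°
wrap1 = wrap2 = π + 2β = 212.0268°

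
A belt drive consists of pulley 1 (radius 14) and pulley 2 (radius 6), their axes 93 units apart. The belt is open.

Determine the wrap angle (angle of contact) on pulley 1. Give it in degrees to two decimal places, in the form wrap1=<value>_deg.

wrap1=189.87_deg

open belt: β = asin((r2−r1)/C) = asin(-8/93) = -4.9348°
wrap1 = π − 2β = 189.8695°
wrap2 = π + 2β = 170.1305°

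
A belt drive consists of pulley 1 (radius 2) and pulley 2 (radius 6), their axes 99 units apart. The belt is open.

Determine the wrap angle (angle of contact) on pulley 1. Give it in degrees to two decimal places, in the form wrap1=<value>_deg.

wrap1=175.37_deg

open belt: β = asin((r2−r1)/C) = asin(4/99) = 2.3156°
wrap1 = π − 2β = 175.3688°
wrap2 = π + 2β = 184.6312°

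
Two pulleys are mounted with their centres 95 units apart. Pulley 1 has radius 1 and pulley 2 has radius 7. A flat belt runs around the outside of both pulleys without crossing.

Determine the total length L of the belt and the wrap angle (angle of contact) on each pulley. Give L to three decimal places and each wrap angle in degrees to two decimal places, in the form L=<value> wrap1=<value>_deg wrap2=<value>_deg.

L=215.512 wrap1=172.76_deg wrap2=187.24_deg

open belt: β = asin((r2−r1)/C) = asin(6/95) = 3.6211°
wrap1 = π − 2β = 172.7578°
wrap2 = π + 2β = 187.2422°
tangent length = C·cosβ = 94.8103
L = r1·wrap1 + r2·wrap2 + 2·C·cosβ = 1·3.0152 + 7·3.2680 + 2·94.8103 = 215.5118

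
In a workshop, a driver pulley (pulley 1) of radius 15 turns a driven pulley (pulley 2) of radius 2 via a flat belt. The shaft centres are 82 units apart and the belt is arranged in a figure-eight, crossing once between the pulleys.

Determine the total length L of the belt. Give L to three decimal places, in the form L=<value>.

L=220.944

crossed belt: β = asin((r1+r2)/C) = asin(17/82) = 11.9652°
wrap1 = wrap2 = π + 2β = 203.9303°
tangent length = C·cosβ = 80.2185
L = (r1+r2)·wrap + 2·C·cosβ = 17·3.5593 + 2·80.2185 = 220.9443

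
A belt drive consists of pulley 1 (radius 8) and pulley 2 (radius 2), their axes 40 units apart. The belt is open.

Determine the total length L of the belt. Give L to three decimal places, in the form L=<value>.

L=112.318

open belt: β = asin((r2−r1)/C) = asin(-6/40) = -8.6269°
wrap1 = π − 2β = 197.2539°
wrap2 = π + 2β = 162.7461°
tangent length = C·cosβ = 39.5474
L = r1·wrap1 + r2·wrap2 + 2·C·cosβ = 8·3.4427 + 2·2.8405 + 2·39.5474 = 112.3176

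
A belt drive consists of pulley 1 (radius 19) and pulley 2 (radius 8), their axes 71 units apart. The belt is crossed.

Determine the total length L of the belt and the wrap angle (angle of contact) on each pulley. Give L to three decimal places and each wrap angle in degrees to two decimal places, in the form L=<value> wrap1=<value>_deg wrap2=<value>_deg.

L=237.220 wrap1=224.70_deg wrap2=224.70_deg

crossed belt: β = asin((r1+r2)/C) = asin(27/71) = 22.3511°
wrap1 = wrap2 = π + 2β = 224.7023°
tangent length = C·cosβ = 65.6658
L = (r1+r2)·wrap + 2·C·cosβ = 27·3.9218 + 2·65.6658 = 237.2201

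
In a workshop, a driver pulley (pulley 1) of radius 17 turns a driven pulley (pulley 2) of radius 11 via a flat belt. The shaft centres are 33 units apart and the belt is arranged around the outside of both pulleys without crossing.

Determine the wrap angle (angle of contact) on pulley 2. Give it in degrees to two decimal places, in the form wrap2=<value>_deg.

open belt: β = asin((r2−r1)/C) = asin(-6/33) = -10.4757°
wrap1 = π − 2β = 200.9514°
wrap2 = π + 2β = 159.0486°

wrap2=159.05_deg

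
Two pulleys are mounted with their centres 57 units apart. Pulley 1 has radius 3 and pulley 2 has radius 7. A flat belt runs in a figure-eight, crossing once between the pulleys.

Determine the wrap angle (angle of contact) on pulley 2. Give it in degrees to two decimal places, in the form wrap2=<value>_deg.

wrap2=200.21_deg

crossed belt: β = asin((r1+r2)/C) = asin(10/57) = 10.1042°
wrap1 = wrap2 = π + 2β = 200.2084°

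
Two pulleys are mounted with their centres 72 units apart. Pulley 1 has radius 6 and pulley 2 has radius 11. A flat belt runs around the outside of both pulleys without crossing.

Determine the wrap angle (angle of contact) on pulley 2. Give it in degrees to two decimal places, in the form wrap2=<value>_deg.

wrap2=187.96_deg

open belt: β = asin((r2−r1)/C) = asin(5/72) = 3.9821°
wrap1 = π − 2β = 172.0358°
wrap2 = π + 2β = 187.9642°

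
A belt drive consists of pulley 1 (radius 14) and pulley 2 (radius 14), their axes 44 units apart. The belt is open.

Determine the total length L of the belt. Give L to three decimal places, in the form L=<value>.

open belt: β = asin((r2−r1)/C) = asin(0/44) = 0.0000°
wrap1 = π − 2β = 180.0000°
wrap2 = π + 2β = 180.0000°
tangent length = C·cosβ = 44.0000
L = r1·wrap1 + r2·wrap2 + 2·C·cosβ = 14·3.1416 + 14·3.1416 + 2·44.0000 = 175.9646

L=175.965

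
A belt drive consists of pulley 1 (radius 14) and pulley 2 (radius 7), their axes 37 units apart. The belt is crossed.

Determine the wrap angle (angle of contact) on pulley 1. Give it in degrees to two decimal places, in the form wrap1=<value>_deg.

wrap1=249.16_deg

crossed belt: β = asin((r1+r2)/C) = asin(21/37) = 34.5808°
wrap1 = wrap2 = π + 2β = 249.1616°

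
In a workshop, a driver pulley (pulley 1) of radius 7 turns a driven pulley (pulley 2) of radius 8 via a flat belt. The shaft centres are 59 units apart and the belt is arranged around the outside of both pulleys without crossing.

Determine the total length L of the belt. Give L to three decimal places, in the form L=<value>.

L=165.141

open belt: β = asin((r2−r1)/C) = asin(1/59) = 0.9712°
wrap1 = π − 2β = 178.0577°
wrap2 = π + 2β = 181.9423°
tangent length = C·cosβ = 58.9915
L = r1·wrap1 + r2·wrap2 + 2·C·cosβ = 7·3.1077 + 8·3.1755 + 2·58.9915 = 165.1408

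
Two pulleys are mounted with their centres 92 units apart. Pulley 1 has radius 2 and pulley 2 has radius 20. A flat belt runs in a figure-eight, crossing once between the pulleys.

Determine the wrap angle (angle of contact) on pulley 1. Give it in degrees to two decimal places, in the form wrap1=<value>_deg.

crossed belt: β = asin((r1+r2)/C) = asin(22/92) = 13.8352°
wrap1 = wrap2 = π + 2β = 207.6704°

wrap1=207.67_deg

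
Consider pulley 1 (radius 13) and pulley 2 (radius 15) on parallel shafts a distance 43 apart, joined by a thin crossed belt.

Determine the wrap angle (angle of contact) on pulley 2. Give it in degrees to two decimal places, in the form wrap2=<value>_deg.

wrap2=261.26_deg

crossed belt: β = asin((r1+r2)/C) = asin(28/43) = 40.6293°
wrap1 = wrap2 = π + 2β = 261.2587°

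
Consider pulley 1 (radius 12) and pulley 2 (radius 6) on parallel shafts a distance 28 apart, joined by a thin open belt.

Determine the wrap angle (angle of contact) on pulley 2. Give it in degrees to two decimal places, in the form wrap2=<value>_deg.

wrap2=155.25_deg

open belt: β = asin((r2−r1)/C) = asin(-6/28) = -12.3736°
wrap1 = π − 2β = 204.7473°
wrap2 = π + 2β = 155.2527°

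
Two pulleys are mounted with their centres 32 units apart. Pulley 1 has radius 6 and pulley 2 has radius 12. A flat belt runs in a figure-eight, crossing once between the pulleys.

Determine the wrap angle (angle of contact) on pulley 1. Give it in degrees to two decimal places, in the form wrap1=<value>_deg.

wrap1=248.46_deg

crossed belt: β = asin((r1+r2)/C) = asin(18/32) = 34.2289°
wrap1 = wrap2 = π + 2β = 248.4577°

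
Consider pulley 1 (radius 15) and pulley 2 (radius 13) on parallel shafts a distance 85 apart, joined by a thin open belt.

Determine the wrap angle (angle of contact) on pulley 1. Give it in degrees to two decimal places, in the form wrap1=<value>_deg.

open belt: β = asin((r2−r1)/C) = asin(-2/85) = -1.3483°
wrap1 = π − 2β = 182.6965°
wrap2 = π + 2β = 177.3035°

wrap1=182.70_deg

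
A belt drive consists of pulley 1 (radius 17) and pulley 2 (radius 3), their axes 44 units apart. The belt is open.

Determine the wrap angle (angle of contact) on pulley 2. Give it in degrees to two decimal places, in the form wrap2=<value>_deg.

open belt: β = asin((r2−r1)/C) = asin(-14/44) = -18.5530°
wrap1 = π − 2β = 217.1060°
wrap2 = π + 2β = 142.8940°

wrap2=142.89_deg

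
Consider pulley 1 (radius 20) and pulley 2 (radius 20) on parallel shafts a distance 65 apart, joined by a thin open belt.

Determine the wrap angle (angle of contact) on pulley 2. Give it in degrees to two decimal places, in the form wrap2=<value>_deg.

wrap2=180.00_deg

open belt: β = asin((r2−r1)/C) = asin(0/65) = 0.0000°
wrap1 = π − 2β = 180.0000°
wrap2 = π + 2β = 180.0000°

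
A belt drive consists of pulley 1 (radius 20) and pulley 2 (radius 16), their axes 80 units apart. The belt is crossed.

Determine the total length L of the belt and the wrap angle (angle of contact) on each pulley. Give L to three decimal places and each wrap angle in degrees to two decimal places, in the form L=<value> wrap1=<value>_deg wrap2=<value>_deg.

crossed belt: β = asin((r1+r2)/C) = asin(36/80) = 26.7437°
wrap1 = wrap2 = π + 2β = 233.4874°
tangent length = C·cosβ = 71.4423
L = (r1+r2)·wrap + 2·C·cosβ = 36·4.0751 + 2·71.4423 = 289.5890

L=289.589 wrap1=233.49_deg wrap2=233.49_deg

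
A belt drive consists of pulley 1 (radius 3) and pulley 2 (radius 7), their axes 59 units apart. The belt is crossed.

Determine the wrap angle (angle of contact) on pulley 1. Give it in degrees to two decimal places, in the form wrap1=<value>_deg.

crossed belt: β = asin((r1+r2)/C) = asin(10/59) = 9.7583°
wrap1 = wrap2 = π + 2β = 199.5165°

wrap1=199.52_deg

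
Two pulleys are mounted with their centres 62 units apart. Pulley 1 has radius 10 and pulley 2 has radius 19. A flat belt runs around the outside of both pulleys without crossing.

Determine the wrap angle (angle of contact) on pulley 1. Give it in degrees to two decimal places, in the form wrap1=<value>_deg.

wrap1=163.31_deg

open belt: β = asin((r2−r1)/C) = asin(9/62) = 8.3466°
wrap1 = π − 2β = 163.3068°
wrap2 = π + 2β = 196.6932°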